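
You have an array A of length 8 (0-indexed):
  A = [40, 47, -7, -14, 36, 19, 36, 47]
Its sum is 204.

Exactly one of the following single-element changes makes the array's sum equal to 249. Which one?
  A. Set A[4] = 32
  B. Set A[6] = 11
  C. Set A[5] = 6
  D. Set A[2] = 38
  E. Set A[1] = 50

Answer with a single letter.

Answer: D

Derivation:
Option A: A[4] 36->32, delta=-4, new_sum=204+(-4)=200
Option B: A[6] 36->11, delta=-25, new_sum=204+(-25)=179
Option C: A[5] 19->6, delta=-13, new_sum=204+(-13)=191
Option D: A[2] -7->38, delta=45, new_sum=204+(45)=249 <-- matches target
Option E: A[1] 47->50, delta=3, new_sum=204+(3)=207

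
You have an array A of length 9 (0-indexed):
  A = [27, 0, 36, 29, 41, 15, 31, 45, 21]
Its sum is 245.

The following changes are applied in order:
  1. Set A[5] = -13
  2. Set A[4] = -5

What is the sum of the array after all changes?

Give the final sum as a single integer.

Answer: 171

Derivation:
Initial sum: 245
Change 1: A[5] 15 -> -13, delta = -28, sum = 217
Change 2: A[4] 41 -> -5, delta = -46, sum = 171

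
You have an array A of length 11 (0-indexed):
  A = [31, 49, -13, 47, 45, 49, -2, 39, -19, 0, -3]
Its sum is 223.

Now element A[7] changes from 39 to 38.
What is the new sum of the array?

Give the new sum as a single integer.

Old value at index 7: 39
New value at index 7: 38
Delta = 38 - 39 = -1
New sum = old_sum + delta = 223 + (-1) = 222

Answer: 222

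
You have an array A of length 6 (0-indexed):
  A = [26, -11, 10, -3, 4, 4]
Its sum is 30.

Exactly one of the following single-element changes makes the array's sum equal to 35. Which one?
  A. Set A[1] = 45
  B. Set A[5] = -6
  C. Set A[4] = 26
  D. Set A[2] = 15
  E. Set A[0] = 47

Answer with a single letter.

Option A: A[1] -11->45, delta=56, new_sum=30+(56)=86
Option B: A[5] 4->-6, delta=-10, new_sum=30+(-10)=20
Option C: A[4] 4->26, delta=22, new_sum=30+(22)=52
Option D: A[2] 10->15, delta=5, new_sum=30+(5)=35 <-- matches target
Option E: A[0] 26->47, delta=21, new_sum=30+(21)=51

Answer: D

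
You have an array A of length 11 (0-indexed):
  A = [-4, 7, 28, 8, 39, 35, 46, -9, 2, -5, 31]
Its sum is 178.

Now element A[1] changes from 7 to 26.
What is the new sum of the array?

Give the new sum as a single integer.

Old value at index 1: 7
New value at index 1: 26
Delta = 26 - 7 = 19
New sum = old_sum + delta = 178 + (19) = 197

Answer: 197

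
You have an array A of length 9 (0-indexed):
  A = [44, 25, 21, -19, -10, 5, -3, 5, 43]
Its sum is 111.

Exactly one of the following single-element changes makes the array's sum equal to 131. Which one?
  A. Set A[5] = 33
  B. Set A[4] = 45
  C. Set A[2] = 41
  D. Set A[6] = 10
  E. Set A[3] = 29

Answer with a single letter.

Option A: A[5] 5->33, delta=28, new_sum=111+(28)=139
Option B: A[4] -10->45, delta=55, new_sum=111+(55)=166
Option C: A[2] 21->41, delta=20, new_sum=111+(20)=131 <-- matches target
Option D: A[6] -3->10, delta=13, new_sum=111+(13)=124
Option E: A[3] -19->29, delta=48, new_sum=111+(48)=159

Answer: C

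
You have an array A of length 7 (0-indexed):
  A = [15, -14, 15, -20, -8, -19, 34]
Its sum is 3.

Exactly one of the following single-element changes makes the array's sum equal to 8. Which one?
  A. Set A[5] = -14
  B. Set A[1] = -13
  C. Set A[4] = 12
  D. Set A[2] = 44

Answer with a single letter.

Answer: A

Derivation:
Option A: A[5] -19->-14, delta=5, new_sum=3+(5)=8 <-- matches target
Option B: A[1] -14->-13, delta=1, new_sum=3+(1)=4
Option C: A[4] -8->12, delta=20, new_sum=3+(20)=23
Option D: A[2] 15->44, delta=29, new_sum=3+(29)=32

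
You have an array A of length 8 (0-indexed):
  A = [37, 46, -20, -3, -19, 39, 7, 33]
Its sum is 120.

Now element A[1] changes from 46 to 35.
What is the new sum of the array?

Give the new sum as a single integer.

Old value at index 1: 46
New value at index 1: 35
Delta = 35 - 46 = -11
New sum = old_sum + delta = 120 + (-11) = 109

Answer: 109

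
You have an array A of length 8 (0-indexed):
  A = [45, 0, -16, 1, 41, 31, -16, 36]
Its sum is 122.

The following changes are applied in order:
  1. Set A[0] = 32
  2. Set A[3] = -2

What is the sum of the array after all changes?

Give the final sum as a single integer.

Initial sum: 122
Change 1: A[0] 45 -> 32, delta = -13, sum = 109
Change 2: A[3] 1 -> -2, delta = -3, sum = 106

Answer: 106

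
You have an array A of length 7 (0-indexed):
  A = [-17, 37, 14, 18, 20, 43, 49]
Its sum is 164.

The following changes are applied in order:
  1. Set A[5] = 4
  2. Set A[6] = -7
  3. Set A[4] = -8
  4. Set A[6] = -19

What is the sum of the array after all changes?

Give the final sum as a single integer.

Initial sum: 164
Change 1: A[5] 43 -> 4, delta = -39, sum = 125
Change 2: A[6] 49 -> -7, delta = -56, sum = 69
Change 3: A[4] 20 -> -8, delta = -28, sum = 41
Change 4: A[6] -7 -> -19, delta = -12, sum = 29

Answer: 29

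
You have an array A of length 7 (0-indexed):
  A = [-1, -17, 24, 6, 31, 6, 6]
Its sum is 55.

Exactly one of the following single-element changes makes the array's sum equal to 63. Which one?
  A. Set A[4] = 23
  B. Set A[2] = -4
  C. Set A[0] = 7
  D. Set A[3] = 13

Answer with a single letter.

Option A: A[4] 31->23, delta=-8, new_sum=55+(-8)=47
Option B: A[2] 24->-4, delta=-28, new_sum=55+(-28)=27
Option C: A[0] -1->7, delta=8, new_sum=55+(8)=63 <-- matches target
Option D: A[3] 6->13, delta=7, new_sum=55+(7)=62

Answer: C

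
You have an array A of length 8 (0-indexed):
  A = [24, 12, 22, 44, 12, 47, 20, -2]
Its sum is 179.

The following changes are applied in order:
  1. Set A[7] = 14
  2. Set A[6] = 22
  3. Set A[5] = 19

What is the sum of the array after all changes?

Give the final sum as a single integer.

Answer: 169

Derivation:
Initial sum: 179
Change 1: A[7] -2 -> 14, delta = 16, sum = 195
Change 2: A[6] 20 -> 22, delta = 2, sum = 197
Change 3: A[5] 47 -> 19, delta = -28, sum = 169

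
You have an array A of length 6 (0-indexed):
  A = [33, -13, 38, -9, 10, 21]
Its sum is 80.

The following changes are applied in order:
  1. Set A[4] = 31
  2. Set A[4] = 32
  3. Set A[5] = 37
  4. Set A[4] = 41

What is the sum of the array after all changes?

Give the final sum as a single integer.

Answer: 127

Derivation:
Initial sum: 80
Change 1: A[4] 10 -> 31, delta = 21, sum = 101
Change 2: A[4] 31 -> 32, delta = 1, sum = 102
Change 3: A[5] 21 -> 37, delta = 16, sum = 118
Change 4: A[4] 32 -> 41, delta = 9, sum = 127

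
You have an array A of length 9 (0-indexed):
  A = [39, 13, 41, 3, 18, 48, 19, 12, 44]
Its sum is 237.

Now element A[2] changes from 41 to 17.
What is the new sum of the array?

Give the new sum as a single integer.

Answer: 213

Derivation:
Old value at index 2: 41
New value at index 2: 17
Delta = 17 - 41 = -24
New sum = old_sum + delta = 237 + (-24) = 213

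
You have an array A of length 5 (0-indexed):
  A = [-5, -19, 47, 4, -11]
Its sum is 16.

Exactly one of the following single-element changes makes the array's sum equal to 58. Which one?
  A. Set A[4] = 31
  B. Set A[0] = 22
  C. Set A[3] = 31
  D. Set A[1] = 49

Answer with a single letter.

Option A: A[4] -11->31, delta=42, new_sum=16+(42)=58 <-- matches target
Option B: A[0] -5->22, delta=27, new_sum=16+(27)=43
Option C: A[3] 4->31, delta=27, new_sum=16+(27)=43
Option D: A[1] -19->49, delta=68, new_sum=16+(68)=84

Answer: A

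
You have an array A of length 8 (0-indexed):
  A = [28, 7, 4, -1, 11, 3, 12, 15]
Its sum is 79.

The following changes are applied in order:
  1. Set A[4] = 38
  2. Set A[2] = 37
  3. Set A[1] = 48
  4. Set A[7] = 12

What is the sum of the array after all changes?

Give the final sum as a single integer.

Answer: 177

Derivation:
Initial sum: 79
Change 1: A[4] 11 -> 38, delta = 27, sum = 106
Change 2: A[2] 4 -> 37, delta = 33, sum = 139
Change 3: A[1] 7 -> 48, delta = 41, sum = 180
Change 4: A[7] 15 -> 12, delta = -3, sum = 177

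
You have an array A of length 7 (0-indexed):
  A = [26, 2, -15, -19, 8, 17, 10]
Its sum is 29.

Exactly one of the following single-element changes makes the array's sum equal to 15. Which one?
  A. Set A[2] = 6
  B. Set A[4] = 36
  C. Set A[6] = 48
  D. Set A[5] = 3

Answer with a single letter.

Answer: D

Derivation:
Option A: A[2] -15->6, delta=21, new_sum=29+(21)=50
Option B: A[4] 8->36, delta=28, new_sum=29+(28)=57
Option C: A[6] 10->48, delta=38, new_sum=29+(38)=67
Option D: A[5] 17->3, delta=-14, new_sum=29+(-14)=15 <-- matches target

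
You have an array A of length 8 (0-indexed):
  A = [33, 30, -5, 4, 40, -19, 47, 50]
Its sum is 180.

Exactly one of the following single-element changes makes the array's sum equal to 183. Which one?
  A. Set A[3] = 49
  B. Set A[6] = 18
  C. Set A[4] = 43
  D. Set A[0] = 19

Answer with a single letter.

Answer: C

Derivation:
Option A: A[3] 4->49, delta=45, new_sum=180+(45)=225
Option B: A[6] 47->18, delta=-29, new_sum=180+(-29)=151
Option C: A[4] 40->43, delta=3, new_sum=180+(3)=183 <-- matches target
Option D: A[0] 33->19, delta=-14, new_sum=180+(-14)=166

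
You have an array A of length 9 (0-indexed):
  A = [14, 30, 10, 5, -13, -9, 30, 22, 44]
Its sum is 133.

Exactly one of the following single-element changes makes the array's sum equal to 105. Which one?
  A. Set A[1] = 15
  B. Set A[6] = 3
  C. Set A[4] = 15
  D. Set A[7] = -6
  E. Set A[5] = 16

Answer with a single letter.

Answer: D

Derivation:
Option A: A[1] 30->15, delta=-15, new_sum=133+(-15)=118
Option B: A[6] 30->3, delta=-27, new_sum=133+(-27)=106
Option C: A[4] -13->15, delta=28, new_sum=133+(28)=161
Option D: A[7] 22->-6, delta=-28, new_sum=133+(-28)=105 <-- matches target
Option E: A[5] -9->16, delta=25, new_sum=133+(25)=158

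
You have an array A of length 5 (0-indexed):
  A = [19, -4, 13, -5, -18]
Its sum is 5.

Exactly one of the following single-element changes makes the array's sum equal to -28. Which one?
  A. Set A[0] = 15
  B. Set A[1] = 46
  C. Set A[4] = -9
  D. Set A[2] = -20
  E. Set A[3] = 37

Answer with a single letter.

Answer: D

Derivation:
Option A: A[0] 19->15, delta=-4, new_sum=5+(-4)=1
Option B: A[1] -4->46, delta=50, new_sum=5+(50)=55
Option C: A[4] -18->-9, delta=9, new_sum=5+(9)=14
Option D: A[2] 13->-20, delta=-33, new_sum=5+(-33)=-28 <-- matches target
Option E: A[3] -5->37, delta=42, new_sum=5+(42)=47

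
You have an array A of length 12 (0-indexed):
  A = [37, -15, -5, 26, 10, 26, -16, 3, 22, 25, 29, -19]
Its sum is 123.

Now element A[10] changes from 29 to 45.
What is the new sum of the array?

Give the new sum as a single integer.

Answer: 139

Derivation:
Old value at index 10: 29
New value at index 10: 45
Delta = 45 - 29 = 16
New sum = old_sum + delta = 123 + (16) = 139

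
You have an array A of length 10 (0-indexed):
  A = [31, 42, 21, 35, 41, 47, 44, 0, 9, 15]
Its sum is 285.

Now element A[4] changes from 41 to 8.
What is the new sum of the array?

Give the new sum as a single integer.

Old value at index 4: 41
New value at index 4: 8
Delta = 8 - 41 = -33
New sum = old_sum + delta = 285 + (-33) = 252

Answer: 252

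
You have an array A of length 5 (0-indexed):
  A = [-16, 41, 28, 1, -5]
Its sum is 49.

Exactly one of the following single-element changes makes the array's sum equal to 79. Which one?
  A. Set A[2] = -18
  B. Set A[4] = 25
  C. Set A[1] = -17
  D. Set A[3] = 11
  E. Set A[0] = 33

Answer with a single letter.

Answer: B

Derivation:
Option A: A[2] 28->-18, delta=-46, new_sum=49+(-46)=3
Option B: A[4] -5->25, delta=30, new_sum=49+(30)=79 <-- matches target
Option C: A[1] 41->-17, delta=-58, new_sum=49+(-58)=-9
Option D: A[3] 1->11, delta=10, new_sum=49+(10)=59
Option E: A[0] -16->33, delta=49, new_sum=49+(49)=98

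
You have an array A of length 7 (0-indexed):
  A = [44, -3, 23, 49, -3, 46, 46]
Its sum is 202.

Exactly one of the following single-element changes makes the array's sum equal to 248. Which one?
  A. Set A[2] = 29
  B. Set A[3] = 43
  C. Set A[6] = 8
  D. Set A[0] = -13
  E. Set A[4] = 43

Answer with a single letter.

Answer: E

Derivation:
Option A: A[2] 23->29, delta=6, new_sum=202+(6)=208
Option B: A[3] 49->43, delta=-6, new_sum=202+(-6)=196
Option C: A[6] 46->8, delta=-38, new_sum=202+(-38)=164
Option D: A[0] 44->-13, delta=-57, new_sum=202+(-57)=145
Option E: A[4] -3->43, delta=46, new_sum=202+(46)=248 <-- matches target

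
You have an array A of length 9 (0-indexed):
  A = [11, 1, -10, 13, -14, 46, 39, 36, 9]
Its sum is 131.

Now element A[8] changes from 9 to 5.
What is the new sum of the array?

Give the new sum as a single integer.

Answer: 127

Derivation:
Old value at index 8: 9
New value at index 8: 5
Delta = 5 - 9 = -4
New sum = old_sum + delta = 131 + (-4) = 127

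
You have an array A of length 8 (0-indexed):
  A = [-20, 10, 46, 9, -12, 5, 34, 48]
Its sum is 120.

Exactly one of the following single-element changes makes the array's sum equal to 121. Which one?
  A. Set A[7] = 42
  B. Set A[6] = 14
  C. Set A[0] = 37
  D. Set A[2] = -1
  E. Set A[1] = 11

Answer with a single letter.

Answer: E

Derivation:
Option A: A[7] 48->42, delta=-6, new_sum=120+(-6)=114
Option B: A[6] 34->14, delta=-20, new_sum=120+(-20)=100
Option C: A[0] -20->37, delta=57, new_sum=120+(57)=177
Option D: A[2] 46->-1, delta=-47, new_sum=120+(-47)=73
Option E: A[1] 10->11, delta=1, new_sum=120+(1)=121 <-- matches target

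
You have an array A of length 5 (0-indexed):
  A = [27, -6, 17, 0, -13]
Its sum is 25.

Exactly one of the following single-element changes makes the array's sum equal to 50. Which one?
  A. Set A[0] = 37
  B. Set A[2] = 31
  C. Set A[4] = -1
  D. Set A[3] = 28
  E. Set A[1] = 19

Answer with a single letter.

Answer: E

Derivation:
Option A: A[0] 27->37, delta=10, new_sum=25+(10)=35
Option B: A[2] 17->31, delta=14, new_sum=25+(14)=39
Option C: A[4] -13->-1, delta=12, new_sum=25+(12)=37
Option D: A[3] 0->28, delta=28, new_sum=25+(28)=53
Option E: A[1] -6->19, delta=25, new_sum=25+(25)=50 <-- matches target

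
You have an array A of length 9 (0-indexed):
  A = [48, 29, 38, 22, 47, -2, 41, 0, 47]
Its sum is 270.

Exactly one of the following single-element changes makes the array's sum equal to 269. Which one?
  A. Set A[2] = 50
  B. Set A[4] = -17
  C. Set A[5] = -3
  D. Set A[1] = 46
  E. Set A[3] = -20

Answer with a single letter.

Answer: C

Derivation:
Option A: A[2] 38->50, delta=12, new_sum=270+(12)=282
Option B: A[4] 47->-17, delta=-64, new_sum=270+(-64)=206
Option C: A[5] -2->-3, delta=-1, new_sum=270+(-1)=269 <-- matches target
Option D: A[1] 29->46, delta=17, new_sum=270+(17)=287
Option E: A[3] 22->-20, delta=-42, new_sum=270+(-42)=228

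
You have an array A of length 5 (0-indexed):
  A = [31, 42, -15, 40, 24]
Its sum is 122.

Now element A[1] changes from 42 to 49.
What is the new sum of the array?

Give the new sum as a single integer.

Answer: 129

Derivation:
Old value at index 1: 42
New value at index 1: 49
Delta = 49 - 42 = 7
New sum = old_sum + delta = 122 + (7) = 129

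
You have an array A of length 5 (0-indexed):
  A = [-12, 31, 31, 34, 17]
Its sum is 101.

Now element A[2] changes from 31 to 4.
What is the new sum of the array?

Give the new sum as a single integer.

Old value at index 2: 31
New value at index 2: 4
Delta = 4 - 31 = -27
New sum = old_sum + delta = 101 + (-27) = 74

Answer: 74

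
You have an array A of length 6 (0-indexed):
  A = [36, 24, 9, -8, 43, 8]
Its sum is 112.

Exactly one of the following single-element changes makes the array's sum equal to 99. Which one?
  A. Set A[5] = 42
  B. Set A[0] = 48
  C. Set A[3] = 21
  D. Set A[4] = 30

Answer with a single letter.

Answer: D

Derivation:
Option A: A[5] 8->42, delta=34, new_sum=112+(34)=146
Option B: A[0] 36->48, delta=12, new_sum=112+(12)=124
Option C: A[3] -8->21, delta=29, new_sum=112+(29)=141
Option D: A[4] 43->30, delta=-13, new_sum=112+(-13)=99 <-- matches target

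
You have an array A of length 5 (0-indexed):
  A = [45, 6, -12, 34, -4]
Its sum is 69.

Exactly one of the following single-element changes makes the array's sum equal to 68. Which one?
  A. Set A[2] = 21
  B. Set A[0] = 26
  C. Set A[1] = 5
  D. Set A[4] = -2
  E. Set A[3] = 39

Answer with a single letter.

Answer: C

Derivation:
Option A: A[2] -12->21, delta=33, new_sum=69+(33)=102
Option B: A[0] 45->26, delta=-19, new_sum=69+(-19)=50
Option C: A[1] 6->5, delta=-1, new_sum=69+(-1)=68 <-- matches target
Option D: A[4] -4->-2, delta=2, new_sum=69+(2)=71
Option E: A[3] 34->39, delta=5, new_sum=69+(5)=74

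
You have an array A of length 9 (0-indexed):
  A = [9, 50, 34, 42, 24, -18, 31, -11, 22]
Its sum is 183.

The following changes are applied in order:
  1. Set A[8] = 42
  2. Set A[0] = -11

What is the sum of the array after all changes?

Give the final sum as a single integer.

Answer: 183

Derivation:
Initial sum: 183
Change 1: A[8] 22 -> 42, delta = 20, sum = 203
Change 2: A[0] 9 -> -11, delta = -20, sum = 183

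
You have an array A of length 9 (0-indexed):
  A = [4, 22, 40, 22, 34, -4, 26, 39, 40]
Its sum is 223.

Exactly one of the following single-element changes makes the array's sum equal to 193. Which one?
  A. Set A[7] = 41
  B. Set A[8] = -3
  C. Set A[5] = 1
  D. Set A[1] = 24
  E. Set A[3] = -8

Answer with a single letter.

Answer: E

Derivation:
Option A: A[7] 39->41, delta=2, new_sum=223+(2)=225
Option B: A[8] 40->-3, delta=-43, new_sum=223+(-43)=180
Option C: A[5] -4->1, delta=5, new_sum=223+(5)=228
Option D: A[1] 22->24, delta=2, new_sum=223+(2)=225
Option E: A[3] 22->-8, delta=-30, new_sum=223+(-30)=193 <-- matches target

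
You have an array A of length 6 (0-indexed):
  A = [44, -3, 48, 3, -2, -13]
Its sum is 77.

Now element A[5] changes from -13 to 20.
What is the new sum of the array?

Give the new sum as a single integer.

Old value at index 5: -13
New value at index 5: 20
Delta = 20 - -13 = 33
New sum = old_sum + delta = 77 + (33) = 110

Answer: 110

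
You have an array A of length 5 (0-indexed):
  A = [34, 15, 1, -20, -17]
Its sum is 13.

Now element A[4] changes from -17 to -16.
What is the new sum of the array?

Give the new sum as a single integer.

Old value at index 4: -17
New value at index 4: -16
Delta = -16 - -17 = 1
New sum = old_sum + delta = 13 + (1) = 14

Answer: 14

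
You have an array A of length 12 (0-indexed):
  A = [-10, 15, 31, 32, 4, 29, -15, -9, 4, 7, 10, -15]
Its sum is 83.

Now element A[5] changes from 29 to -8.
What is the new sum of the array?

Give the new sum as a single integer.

Old value at index 5: 29
New value at index 5: -8
Delta = -8 - 29 = -37
New sum = old_sum + delta = 83 + (-37) = 46

Answer: 46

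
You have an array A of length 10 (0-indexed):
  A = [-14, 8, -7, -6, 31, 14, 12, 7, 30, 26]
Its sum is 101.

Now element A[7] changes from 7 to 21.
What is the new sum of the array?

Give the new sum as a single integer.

Answer: 115

Derivation:
Old value at index 7: 7
New value at index 7: 21
Delta = 21 - 7 = 14
New sum = old_sum + delta = 101 + (14) = 115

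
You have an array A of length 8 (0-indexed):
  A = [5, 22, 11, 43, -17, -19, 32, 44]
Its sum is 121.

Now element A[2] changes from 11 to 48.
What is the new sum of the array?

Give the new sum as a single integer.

Answer: 158

Derivation:
Old value at index 2: 11
New value at index 2: 48
Delta = 48 - 11 = 37
New sum = old_sum + delta = 121 + (37) = 158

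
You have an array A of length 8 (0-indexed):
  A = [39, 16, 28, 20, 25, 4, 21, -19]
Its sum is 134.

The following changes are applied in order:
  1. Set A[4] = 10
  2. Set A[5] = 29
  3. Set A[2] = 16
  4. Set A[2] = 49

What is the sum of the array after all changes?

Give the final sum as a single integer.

Initial sum: 134
Change 1: A[4] 25 -> 10, delta = -15, sum = 119
Change 2: A[5] 4 -> 29, delta = 25, sum = 144
Change 3: A[2] 28 -> 16, delta = -12, sum = 132
Change 4: A[2] 16 -> 49, delta = 33, sum = 165

Answer: 165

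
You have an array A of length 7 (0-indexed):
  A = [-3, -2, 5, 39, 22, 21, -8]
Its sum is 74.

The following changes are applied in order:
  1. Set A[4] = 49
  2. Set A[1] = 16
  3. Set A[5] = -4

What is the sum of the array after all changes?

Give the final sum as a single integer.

Answer: 94

Derivation:
Initial sum: 74
Change 1: A[4] 22 -> 49, delta = 27, sum = 101
Change 2: A[1] -2 -> 16, delta = 18, sum = 119
Change 3: A[5] 21 -> -4, delta = -25, sum = 94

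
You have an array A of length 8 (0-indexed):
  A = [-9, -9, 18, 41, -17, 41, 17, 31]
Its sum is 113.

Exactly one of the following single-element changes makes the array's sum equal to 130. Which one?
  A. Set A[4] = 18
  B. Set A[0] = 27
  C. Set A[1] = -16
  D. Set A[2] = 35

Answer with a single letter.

Option A: A[4] -17->18, delta=35, new_sum=113+(35)=148
Option B: A[0] -9->27, delta=36, new_sum=113+(36)=149
Option C: A[1] -9->-16, delta=-7, new_sum=113+(-7)=106
Option D: A[2] 18->35, delta=17, new_sum=113+(17)=130 <-- matches target

Answer: D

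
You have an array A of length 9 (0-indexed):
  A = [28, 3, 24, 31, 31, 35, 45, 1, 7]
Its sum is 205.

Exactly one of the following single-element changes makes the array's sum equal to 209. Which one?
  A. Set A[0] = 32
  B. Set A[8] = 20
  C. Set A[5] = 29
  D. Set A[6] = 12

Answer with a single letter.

Option A: A[0] 28->32, delta=4, new_sum=205+(4)=209 <-- matches target
Option B: A[8] 7->20, delta=13, new_sum=205+(13)=218
Option C: A[5] 35->29, delta=-6, new_sum=205+(-6)=199
Option D: A[6] 45->12, delta=-33, new_sum=205+(-33)=172

Answer: A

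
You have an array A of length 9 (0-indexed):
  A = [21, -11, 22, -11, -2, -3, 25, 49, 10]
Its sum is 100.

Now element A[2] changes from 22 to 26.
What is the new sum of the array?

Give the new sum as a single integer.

Old value at index 2: 22
New value at index 2: 26
Delta = 26 - 22 = 4
New sum = old_sum + delta = 100 + (4) = 104

Answer: 104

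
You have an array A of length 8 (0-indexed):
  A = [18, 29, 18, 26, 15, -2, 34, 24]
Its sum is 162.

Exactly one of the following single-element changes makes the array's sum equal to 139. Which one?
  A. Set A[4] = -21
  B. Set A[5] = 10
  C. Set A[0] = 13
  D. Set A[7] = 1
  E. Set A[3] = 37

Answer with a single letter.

Option A: A[4] 15->-21, delta=-36, new_sum=162+(-36)=126
Option B: A[5] -2->10, delta=12, new_sum=162+(12)=174
Option C: A[0] 18->13, delta=-5, new_sum=162+(-5)=157
Option D: A[7] 24->1, delta=-23, new_sum=162+(-23)=139 <-- matches target
Option E: A[3] 26->37, delta=11, new_sum=162+(11)=173

Answer: D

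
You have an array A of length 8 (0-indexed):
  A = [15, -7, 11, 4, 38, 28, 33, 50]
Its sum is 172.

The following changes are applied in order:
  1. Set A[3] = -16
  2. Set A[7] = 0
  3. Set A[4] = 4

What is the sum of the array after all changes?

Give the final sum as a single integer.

Answer: 68

Derivation:
Initial sum: 172
Change 1: A[3] 4 -> -16, delta = -20, sum = 152
Change 2: A[7] 50 -> 0, delta = -50, sum = 102
Change 3: A[4] 38 -> 4, delta = -34, sum = 68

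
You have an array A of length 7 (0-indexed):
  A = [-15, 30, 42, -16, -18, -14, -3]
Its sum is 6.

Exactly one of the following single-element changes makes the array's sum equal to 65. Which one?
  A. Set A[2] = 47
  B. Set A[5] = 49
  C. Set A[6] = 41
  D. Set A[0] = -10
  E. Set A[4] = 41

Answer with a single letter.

Answer: E

Derivation:
Option A: A[2] 42->47, delta=5, new_sum=6+(5)=11
Option B: A[5] -14->49, delta=63, new_sum=6+(63)=69
Option C: A[6] -3->41, delta=44, new_sum=6+(44)=50
Option D: A[0] -15->-10, delta=5, new_sum=6+(5)=11
Option E: A[4] -18->41, delta=59, new_sum=6+(59)=65 <-- matches target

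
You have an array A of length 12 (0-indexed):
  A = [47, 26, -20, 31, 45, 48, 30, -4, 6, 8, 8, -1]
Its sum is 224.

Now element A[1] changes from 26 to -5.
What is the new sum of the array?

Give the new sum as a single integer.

Answer: 193

Derivation:
Old value at index 1: 26
New value at index 1: -5
Delta = -5 - 26 = -31
New sum = old_sum + delta = 224 + (-31) = 193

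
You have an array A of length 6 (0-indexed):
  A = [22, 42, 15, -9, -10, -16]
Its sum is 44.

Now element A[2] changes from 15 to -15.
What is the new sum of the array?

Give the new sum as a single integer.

Old value at index 2: 15
New value at index 2: -15
Delta = -15 - 15 = -30
New sum = old_sum + delta = 44 + (-30) = 14

Answer: 14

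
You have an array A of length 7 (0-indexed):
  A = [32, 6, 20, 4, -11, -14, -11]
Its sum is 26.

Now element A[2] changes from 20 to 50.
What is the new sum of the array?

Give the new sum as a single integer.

Old value at index 2: 20
New value at index 2: 50
Delta = 50 - 20 = 30
New sum = old_sum + delta = 26 + (30) = 56

Answer: 56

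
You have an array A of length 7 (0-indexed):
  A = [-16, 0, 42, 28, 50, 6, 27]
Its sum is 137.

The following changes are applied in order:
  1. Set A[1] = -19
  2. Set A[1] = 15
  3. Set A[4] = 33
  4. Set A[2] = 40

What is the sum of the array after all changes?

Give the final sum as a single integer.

Initial sum: 137
Change 1: A[1] 0 -> -19, delta = -19, sum = 118
Change 2: A[1] -19 -> 15, delta = 34, sum = 152
Change 3: A[4] 50 -> 33, delta = -17, sum = 135
Change 4: A[2] 42 -> 40, delta = -2, sum = 133

Answer: 133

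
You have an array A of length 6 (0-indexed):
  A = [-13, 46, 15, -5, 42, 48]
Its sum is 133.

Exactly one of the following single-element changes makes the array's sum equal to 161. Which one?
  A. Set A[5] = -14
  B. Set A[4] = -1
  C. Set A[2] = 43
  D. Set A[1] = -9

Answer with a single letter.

Answer: C

Derivation:
Option A: A[5] 48->-14, delta=-62, new_sum=133+(-62)=71
Option B: A[4] 42->-1, delta=-43, new_sum=133+(-43)=90
Option C: A[2] 15->43, delta=28, new_sum=133+(28)=161 <-- matches target
Option D: A[1] 46->-9, delta=-55, new_sum=133+(-55)=78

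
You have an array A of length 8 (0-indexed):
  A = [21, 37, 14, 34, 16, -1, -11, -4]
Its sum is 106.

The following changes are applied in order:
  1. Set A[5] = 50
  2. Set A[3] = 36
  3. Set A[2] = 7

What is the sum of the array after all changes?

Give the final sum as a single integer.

Answer: 152

Derivation:
Initial sum: 106
Change 1: A[5] -1 -> 50, delta = 51, sum = 157
Change 2: A[3] 34 -> 36, delta = 2, sum = 159
Change 3: A[2] 14 -> 7, delta = -7, sum = 152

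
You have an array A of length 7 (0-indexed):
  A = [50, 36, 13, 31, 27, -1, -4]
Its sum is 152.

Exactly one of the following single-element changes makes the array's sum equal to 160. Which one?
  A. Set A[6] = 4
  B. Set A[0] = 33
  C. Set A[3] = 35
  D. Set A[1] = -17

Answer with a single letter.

Answer: A

Derivation:
Option A: A[6] -4->4, delta=8, new_sum=152+(8)=160 <-- matches target
Option B: A[0] 50->33, delta=-17, new_sum=152+(-17)=135
Option C: A[3] 31->35, delta=4, new_sum=152+(4)=156
Option D: A[1] 36->-17, delta=-53, new_sum=152+(-53)=99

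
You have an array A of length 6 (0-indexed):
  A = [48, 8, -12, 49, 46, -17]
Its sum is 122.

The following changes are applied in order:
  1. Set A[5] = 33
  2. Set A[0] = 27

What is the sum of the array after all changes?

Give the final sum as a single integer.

Initial sum: 122
Change 1: A[5] -17 -> 33, delta = 50, sum = 172
Change 2: A[0] 48 -> 27, delta = -21, sum = 151

Answer: 151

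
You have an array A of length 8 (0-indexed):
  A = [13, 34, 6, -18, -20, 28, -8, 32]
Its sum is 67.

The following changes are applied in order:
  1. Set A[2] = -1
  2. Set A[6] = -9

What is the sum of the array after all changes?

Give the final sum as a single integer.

Initial sum: 67
Change 1: A[2] 6 -> -1, delta = -7, sum = 60
Change 2: A[6] -8 -> -9, delta = -1, sum = 59

Answer: 59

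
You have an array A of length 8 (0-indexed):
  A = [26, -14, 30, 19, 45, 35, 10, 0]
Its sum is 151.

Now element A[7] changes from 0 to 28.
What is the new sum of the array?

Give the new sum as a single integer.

Old value at index 7: 0
New value at index 7: 28
Delta = 28 - 0 = 28
New sum = old_sum + delta = 151 + (28) = 179

Answer: 179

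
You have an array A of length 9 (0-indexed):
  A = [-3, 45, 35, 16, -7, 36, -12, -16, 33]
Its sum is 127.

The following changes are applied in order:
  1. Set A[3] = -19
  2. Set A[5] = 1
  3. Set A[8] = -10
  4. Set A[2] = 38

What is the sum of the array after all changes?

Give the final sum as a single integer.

Answer: 17

Derivation:
Initial sum: 127
Change 1: A[3] 16 -> -19, delta = -35, sum = 92
Change 2: A[5] 36 -> 1, delta = -35, sum = 57
Change 3: A[8] 33 -> -10, delta = -43, sum = 14
Change 4: A[2] 35 -> 38, delta = 3, sum = 17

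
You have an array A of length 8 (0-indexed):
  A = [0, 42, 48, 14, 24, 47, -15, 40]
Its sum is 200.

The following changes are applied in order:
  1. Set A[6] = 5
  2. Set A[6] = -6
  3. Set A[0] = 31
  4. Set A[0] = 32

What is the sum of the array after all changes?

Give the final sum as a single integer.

Answer: 241

Derivation:
Initial sum: 200
Change 1: A[6] -15 -> 5, delta = 20, sum = 220
Change 2: A[6] 5 -> -6, delta = -11, sum = 209
Change 3: A[0] 0 -> 31, delta = 31, sum = 240
Change 4: A[0] 31 -> 32, delta = 1, sum = 241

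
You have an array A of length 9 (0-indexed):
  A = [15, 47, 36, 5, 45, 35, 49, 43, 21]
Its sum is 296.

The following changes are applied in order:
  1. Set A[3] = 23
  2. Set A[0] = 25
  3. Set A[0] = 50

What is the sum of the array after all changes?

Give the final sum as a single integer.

Answer: 349

Derivation:
Initial sum: 296
Change 1: A[3] 5 -> 23, delta = 18, sum = 314
Change 2: A[0] 15 -> 25, delta = 10, sum = 324
Change 3: A[0] 25 -> 50, delta = 25, sum = 349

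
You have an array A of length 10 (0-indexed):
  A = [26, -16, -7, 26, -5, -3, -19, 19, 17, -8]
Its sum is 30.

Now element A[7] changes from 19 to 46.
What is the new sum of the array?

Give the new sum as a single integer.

Answer: 57

Derivation:
Old value at index 7: 19
New value at index 7: 46
Delta = 46 - 19 = 27
New sum = old_sum + delta = 30 + (27) = 57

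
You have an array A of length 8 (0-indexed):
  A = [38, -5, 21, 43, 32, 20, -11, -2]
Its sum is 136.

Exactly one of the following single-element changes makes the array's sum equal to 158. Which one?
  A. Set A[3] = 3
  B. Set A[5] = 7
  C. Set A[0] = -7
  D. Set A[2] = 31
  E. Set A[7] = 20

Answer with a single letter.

Option A: A[3] 43->3, delta=-40, new_sum=136+(-40)=96
Option B: A[5] 20->7, delta=-13, new_sum=136+(-13)=123
Option C: A[0] 38->-7, delta=-45, new_sum=136+(-45)=91
Option D: A[2] 21->31, delta=10, new_sum=136+(10)=146
Option E: A[7] -2->20, delta=22, new_sum=136+(22)=158 <-- matches target

Answer: E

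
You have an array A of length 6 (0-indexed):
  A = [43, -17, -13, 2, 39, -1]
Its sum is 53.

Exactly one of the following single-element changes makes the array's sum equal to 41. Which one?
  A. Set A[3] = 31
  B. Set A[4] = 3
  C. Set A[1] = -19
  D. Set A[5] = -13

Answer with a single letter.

Answer: D

Derivation:
Option A: A[3] 2->31, delta=29, new_sum=53+(29)=82
Option B: A[4] 39->3, delta=-36, new_sum=53+(-36)=17
Option C: A[1] -17->-19, delta=-2, new_sum=53+(-2)=51
Option D: A[5] -1->-13, delta=-12, new_sum=53+(-12)=41 <-- matches target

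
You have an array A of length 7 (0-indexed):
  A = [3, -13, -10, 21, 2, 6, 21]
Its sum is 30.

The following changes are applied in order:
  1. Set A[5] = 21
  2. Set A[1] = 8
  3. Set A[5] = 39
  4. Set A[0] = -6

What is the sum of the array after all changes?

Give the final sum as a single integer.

Initial sum: 30
Change 1: A[5] 6 -> 21, delta = 15, sum = 45
Change 2: A[1] -13 -> 8, delta = 21, sum = 66
Change 3: A[5] 21 -> 39, delta = 18, sum = 84
Change 4: A[0] 3 -> -6, delta = -9, sum = 75

Answer: 75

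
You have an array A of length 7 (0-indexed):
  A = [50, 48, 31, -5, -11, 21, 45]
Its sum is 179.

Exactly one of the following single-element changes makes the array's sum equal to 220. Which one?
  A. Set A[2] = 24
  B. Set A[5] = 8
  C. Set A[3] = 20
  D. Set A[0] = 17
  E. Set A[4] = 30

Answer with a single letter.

Answer: E

Derivation:
Option A: A[2] 31->24, delta=-7, new_sum=179+(-7)=172
Option B: A[5] 21->8, delta=-13, new_sum=179+(-13)=166
Option C: A[3] -5->20, delta=25, new_sum=179+(25)=204
Option D: A[0] 50->17, delta=-33, new_sum=179+(-33)=146
Option E: A[4] -11->30, delta=41, new_sum=179+(41)=220 <-- matches target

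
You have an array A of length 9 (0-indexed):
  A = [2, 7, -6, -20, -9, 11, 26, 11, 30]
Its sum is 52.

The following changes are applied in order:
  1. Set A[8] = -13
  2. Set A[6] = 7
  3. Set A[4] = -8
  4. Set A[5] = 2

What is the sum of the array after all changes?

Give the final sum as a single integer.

Answer: -18

Derivation:
Initial sum: 52
Change 1: A[8] 30 -> -13, delta = -43, sum = 9
Change 2: A[6] 26 -> 7, delta = -19, sum = -10
Change 3: A[4] -9 -> -8, delta = 1, sum = -9
Change 4: A[5] 11 -> 2, delta = -9, sum = -18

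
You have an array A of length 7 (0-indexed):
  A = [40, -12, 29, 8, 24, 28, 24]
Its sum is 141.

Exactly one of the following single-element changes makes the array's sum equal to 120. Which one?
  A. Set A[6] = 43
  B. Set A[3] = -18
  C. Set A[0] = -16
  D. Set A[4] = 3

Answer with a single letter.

Answer: D

Derivation:
Option A: A[6] 24->43, delta=19, new_sum=141+(19)=160
Option B: A[3] 8->-18, delta=-26, new_sum=141+(-26)=115
Option C: A[0] 40->-16, delta=-56, new_sum=141+(-56)=85
Option D: A[4] 24->3, delta=-21, new_sum=141+(-21)=120 <-- matches target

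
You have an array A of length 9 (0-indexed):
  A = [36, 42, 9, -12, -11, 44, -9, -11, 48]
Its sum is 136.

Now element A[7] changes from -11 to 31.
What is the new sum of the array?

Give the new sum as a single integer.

Old value at index 7: -11
New value at index 7: 31
Delta = 31 - -11 = 42
New sum = old_sum + delta = 136 + (42) = 178

Answer: 178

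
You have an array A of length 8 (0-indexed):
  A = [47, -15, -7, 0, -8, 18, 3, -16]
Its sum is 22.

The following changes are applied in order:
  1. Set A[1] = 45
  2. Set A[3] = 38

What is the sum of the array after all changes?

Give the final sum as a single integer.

Answer: 120

Derivation:
Initial sum: 22
Change 1: A[1] -15 -> 45, delta = 60, sum = 82
Change 2: A[3] 0 -> 38, delta = 38, sum = 120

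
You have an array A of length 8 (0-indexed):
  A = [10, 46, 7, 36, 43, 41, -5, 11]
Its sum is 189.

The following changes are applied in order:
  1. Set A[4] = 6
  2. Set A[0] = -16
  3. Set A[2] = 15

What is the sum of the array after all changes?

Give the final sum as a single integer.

Answer: 134

Derivation:
Initial sum: 189
Change 1: A[4] 43 -> 6, delta = -37, sum = 152
Change 2: A[0] 10 -> -16, delta = -26, sum = 126
Change 3: A[2] 7 -> 15, delta = 8, sum = 134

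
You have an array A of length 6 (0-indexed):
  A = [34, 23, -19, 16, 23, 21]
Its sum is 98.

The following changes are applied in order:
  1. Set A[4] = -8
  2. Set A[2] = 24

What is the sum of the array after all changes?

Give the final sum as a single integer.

Initial sum: 98
Change 1: A[4] 23 -> -8, delta = -31, sum = 67
Change 2: A[2] -19 -> 24, delta = 43, sum = 110

Answer: 110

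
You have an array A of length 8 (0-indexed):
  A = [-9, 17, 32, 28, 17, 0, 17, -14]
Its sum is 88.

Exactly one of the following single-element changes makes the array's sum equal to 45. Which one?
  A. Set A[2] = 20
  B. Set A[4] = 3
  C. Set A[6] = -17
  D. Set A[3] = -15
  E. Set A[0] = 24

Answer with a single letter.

Option A: A[2] 32->20, delta=-12, new_sum=88+(-12)=76
Option B: A[4] 17->3, delta=-14, new_sum=88+(-14)=74
Option C: A[6] 17->-17, delta=-34, new_sum=88+(-34)=54
Option D: A[3] 28->-15, delta=-43, new_sum=88+(-43)=45 <-- matches target
Option E: A[0] -9->24, delta=33, new_sum=88+(33)=121

Answer: D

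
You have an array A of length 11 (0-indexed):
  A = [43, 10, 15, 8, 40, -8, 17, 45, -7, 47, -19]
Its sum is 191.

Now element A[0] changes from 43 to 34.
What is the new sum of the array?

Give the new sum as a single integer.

Old value at index 0: 43
New value at index 0: 34
Delta = 34 - 43 = -9
New sum = old_sum + delta = 191 + (-9) = 182

Answer: 182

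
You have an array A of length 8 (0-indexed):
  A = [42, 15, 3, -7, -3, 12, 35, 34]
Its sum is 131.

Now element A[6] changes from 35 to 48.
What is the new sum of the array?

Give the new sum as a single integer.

Answer: 144

Derivation:
Old value at index 6: 35
New value at index 6: 48
Delta = 48 - 35 = 13
New sum = old_sum + delta = 131 + (13) = 144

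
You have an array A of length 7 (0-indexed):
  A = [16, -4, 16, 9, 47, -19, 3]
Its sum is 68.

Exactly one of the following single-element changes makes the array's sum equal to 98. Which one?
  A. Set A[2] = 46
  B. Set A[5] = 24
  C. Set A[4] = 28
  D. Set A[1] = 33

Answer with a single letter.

Answer: A

Derivation:
Option A: A[2] 16->46, delta=30, new_sum=68+(30)=98 <-- matches target
Option B: A[5] -19->24, delta=43, new_sum=68+(43)=111
Option C: A[4] 47->28, delta=-19, new_sum=68+(-19)=49
Option D: A[1] -4->33, delta=37, new_sum=68+(37)=105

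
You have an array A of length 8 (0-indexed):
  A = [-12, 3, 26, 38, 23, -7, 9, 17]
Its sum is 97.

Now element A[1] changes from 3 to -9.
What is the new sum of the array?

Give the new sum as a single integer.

Old value at index 1: 3
New value at index 1: -9
Delta = -9 - 3 = -12
New sum = old_sum + delta = 97 + (-12) = 85

Answer: 85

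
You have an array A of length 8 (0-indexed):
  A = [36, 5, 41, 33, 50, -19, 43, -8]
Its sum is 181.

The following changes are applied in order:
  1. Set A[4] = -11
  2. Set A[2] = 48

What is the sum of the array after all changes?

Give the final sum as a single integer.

Answer: 127

Derivation:
Initial sum: 181
Change 1: A[4] 50 -> -11, delta = -61, sum = 120
Change 2: A[2] 41 -> 48, delta = 7, sum = 127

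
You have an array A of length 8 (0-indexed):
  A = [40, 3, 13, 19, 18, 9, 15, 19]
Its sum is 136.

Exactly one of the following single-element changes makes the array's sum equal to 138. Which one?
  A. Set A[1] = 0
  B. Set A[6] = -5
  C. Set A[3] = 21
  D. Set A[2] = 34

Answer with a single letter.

Option A: A[1] 3->0, delta=-3, new_sum=136+(-3)=133
Option B: A[6] 15->-5, delta=-20, new_sum=136+(-20)=116
Option C: A[3] 19->21, delta=2, new_sum=136+(2)=138 <-- matches target
Option D: A[2] 13->34, delta=21, new_sum=136+(21)=157

Answer: C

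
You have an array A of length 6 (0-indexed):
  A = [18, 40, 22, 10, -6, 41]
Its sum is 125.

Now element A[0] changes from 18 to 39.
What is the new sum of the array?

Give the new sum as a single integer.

Old value at index 0: 18
New value at index 0: 39
Delta = 39 - 18 = 21
New sum = old_sum + delta = 125 + (21) = 146

Answer: 146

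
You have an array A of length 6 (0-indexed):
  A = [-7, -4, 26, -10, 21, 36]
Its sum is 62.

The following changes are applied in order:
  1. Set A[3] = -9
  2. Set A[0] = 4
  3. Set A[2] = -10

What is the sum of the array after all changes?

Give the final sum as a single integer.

Initial sum: 62
Change 1: A[3] -10 -> -9, delta = 1, sum = 63
Change 2: A[0] -7 -> 4, delta = 11, sum = 74
Change 3: A[2] 26 -> -10, delta = -36, sum = 38

Answer: 38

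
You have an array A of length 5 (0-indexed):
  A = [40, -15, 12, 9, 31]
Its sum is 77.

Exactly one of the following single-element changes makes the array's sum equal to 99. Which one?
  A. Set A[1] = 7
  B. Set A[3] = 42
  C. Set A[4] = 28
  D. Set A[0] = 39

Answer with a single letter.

Option A: A[1] -15->7, delta=22, new_sum=77+(22)=99 <-- matches target
Option B: A[3] 9->42, delta=33, new_sum=77+(33)=110
Option C: A[4] 31->28, delta=-3, new_sum=77+(-3)=74
Option D: A[0] 40->39, delta=-1, new_sum=77+(-1)=76

Answer: A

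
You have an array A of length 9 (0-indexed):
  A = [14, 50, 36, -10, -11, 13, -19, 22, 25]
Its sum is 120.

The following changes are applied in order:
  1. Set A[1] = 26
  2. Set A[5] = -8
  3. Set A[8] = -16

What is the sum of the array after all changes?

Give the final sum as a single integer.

Initial sum: 120
Change 1: A[1] 50 -> 26, delta = -24, sum = 96
Change 2: A[5] 13 -> -8, delta = -21, sum = 75
Change 3: A[8] 25 -> -16, delta = -41, sum = 34

Answer: 34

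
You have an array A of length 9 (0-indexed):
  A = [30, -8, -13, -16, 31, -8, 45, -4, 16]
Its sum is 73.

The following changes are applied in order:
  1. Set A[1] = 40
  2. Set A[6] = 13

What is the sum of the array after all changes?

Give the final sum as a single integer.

Answer: 89

Derivation:
Initial sum: 73
Change 1: A[1] -8 -> 40, delta = 48, sum = 121
Change 2: A[6] 45 -> 13, delta = -32, sum = 89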